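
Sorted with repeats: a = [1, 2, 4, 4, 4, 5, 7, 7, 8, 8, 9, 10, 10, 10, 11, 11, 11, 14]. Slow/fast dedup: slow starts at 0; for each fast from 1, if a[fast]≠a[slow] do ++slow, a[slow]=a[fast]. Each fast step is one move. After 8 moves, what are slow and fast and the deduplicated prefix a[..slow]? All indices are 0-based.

slow=0 fast=1: a[fast]=2≠a[slow]=1 write a[1]=2, slow++,fast++
slow=1 fast=2: a[fast]=4≠a[slow]=2 write a[2]=4, slow++,fast++
slow=2 fast=3: a[fast]=4=a[slow] dup, fast++
slow=2 fast=4: a[fast]=4=a[slow] dup, fast++
slow=2 fast=5: a[fast]=5≠a[slow]=4 write a[3]=5, slow++,fast++
slow=3 fast=6: a[fast]=7≠a[slow]=5 write a[4]=7, slow++,fast++
slow=4 fast=7: a[fast]=7=a[slow] dup, fast++
slow=4 fast=8: a[fast]=8≠a[slow]=7 write a[5]=8, slow++,fast++

slow=5, fast=9, prefix=[1, 2, 4, 5, 7, 8]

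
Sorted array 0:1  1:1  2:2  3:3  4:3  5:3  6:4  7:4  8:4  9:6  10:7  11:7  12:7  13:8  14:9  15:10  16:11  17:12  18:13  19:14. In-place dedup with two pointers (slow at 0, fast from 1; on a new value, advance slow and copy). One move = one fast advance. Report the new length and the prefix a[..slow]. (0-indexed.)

length 13; prefix = [1, 2, 3, 4, 6, 7, 8, 9, 10, 11, 12, 13, 14]

(s=0,f=1) a[fast]=1=a[slow] dup → fast++
(s=0,f=2) a[fast]=2≠a[slow]=1 write a[1]=2 → slow++,fast++
(s=1,f=3) a[fast]=3≠a[slow]=2 write a[2]=3 → slow++,fast++
(s=2,f=4) a[fast]=3=a[slow] dup → fast++
(s=2,f=5) a[fast]=3=a[slow] dup → fast++
(s=2,f=6) a[fast]=4≠a[slow]=3 write a[3]=4 → slow++,fast++
(s=3,f=7) a[fast]=4=a[slow] dup → fast++
(s=3,f=8) a[fast]=4=a[slow] dup → fast++
(s=3,f=9) a[fast]=6≠a[slow]=4 write a[4]=6 → slow++,fast++
(s=4,f=10) a[fast]=7≠a[slow]=6 write a[5]=7 → slow++,fast++
(s=5,f=11) a[fast]=7=a[slow] dup → fast++
(s=5,f=12) a[fast]=7=a[slow] dup → fast++
(s=5,f=13) a[fast]=8≠a[slow]=7 write a[6]=8 → slow++,fast++
(s=6,f=14) a[fast]=9≠a[slow]=8 write a[7]=9 → slow++,fast++
(s=7,f=15) a[fast]=10≠a[slow]=9 write a[8]=10 → slow++,fast++
(s=8,f=16) a[fast]=11≠a[slow]=10 write a[9]=11 → slow++,fast++
(s=9,f=17) a[fast]=12≠a[slow]=11 write a[10]=12 → slow++,fast++
(s=10,f=18) a[fast]=13≠a[slow]=12 write a[11]=13 → slow++,fast++
(s=11,f=19) a[fast]=14≠a[slow]=13 write a[12]=14 → slow++,fast++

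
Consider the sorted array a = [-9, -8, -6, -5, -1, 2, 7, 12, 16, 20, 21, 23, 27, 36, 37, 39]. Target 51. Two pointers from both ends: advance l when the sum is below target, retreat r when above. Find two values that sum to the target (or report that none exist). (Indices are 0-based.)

(12, 39)

l=0 r=15: -9+39=30 <51, l++
l=1 r=15: -8+39=31 <51, l++
l=2 r=15: -6+39=33 <51, l++
l=3 r=15: -5+39=34 <51, l++
l=4 r=15: -1+39=38 <51, l++
l=5 r=15: 2+39=41 <51, l++
l=6 r=15: 7+39=46 <51, l++
l=7 r=15: 12+39=51, found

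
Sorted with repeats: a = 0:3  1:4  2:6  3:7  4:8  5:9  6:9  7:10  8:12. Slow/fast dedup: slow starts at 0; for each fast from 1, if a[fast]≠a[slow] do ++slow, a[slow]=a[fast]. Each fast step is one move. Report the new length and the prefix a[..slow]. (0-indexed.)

length 8; prefix = [3, 4, 6, 7, 8, 9, 10, 12]

(s=0,f=1) a[fast]=4≠a[slow]=3 write a[1]=4 → slow++,fast++
(s=1,f=2) a[fast]=6≠a[slow]=4 write a[2]=6 → slow++,fast++
(s=2,f=3) a[fast]=7≠a[slow]=6 write a[3]=7 → slow++,fast++
(s=3,f=4) a[fast]=8≠a[slow]=7 write a[4]=8 → slow++,fast++
(s=4,f=5) a[fast]=9≠a[slow]=8 write a[5]=9 → slow++,fast++
(s=5,f=6) a[fast]=9=a[slow] dup → fast++
(s=5,f=7) a[fast]=10≠a[slow]=9 write a[6]=10 → slow++,fast++
(s=6,f=8) a[fast]=12≠a[slow]=10 write a[7]=12 → slow++,fast++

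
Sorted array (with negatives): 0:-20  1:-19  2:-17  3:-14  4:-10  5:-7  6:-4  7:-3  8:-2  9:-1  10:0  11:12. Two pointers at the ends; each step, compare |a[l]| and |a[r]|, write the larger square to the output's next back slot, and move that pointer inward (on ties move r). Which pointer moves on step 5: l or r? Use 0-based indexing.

l=0 r=11: |-20|>|12| out[11]=400, l++
l=1 r=11: |-19|>|12| out[10]=361, l++
l=2 r=11: |-17|>|12| out[9]=289, l++
l=3 r=11: |-14|>|12| out[8]=196, l++
l=4 r=11: |-10|<=|12| out[7]=144, r--

r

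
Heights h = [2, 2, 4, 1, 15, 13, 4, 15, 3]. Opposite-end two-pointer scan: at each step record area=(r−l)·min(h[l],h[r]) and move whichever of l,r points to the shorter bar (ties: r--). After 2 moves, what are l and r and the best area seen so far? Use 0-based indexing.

[0,8] min(2,3)*8=16 best=16 * → l++
[1,8] min(2,3)*7=14 best=16 → l++

l=2, r=8, best area=16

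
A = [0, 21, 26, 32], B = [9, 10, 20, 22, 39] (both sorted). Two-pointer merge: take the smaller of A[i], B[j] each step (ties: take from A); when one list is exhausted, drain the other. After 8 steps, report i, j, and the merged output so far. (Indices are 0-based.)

i=0 j=0: A[i]=0<=B[j]=9 take 0, i++
i=1 j=0: A[i]=21>B[j]=9 take 9, j++
i=1 j=1: A[i]=21>B[j]=10 take 10, j++
i=1 j=2: A[i]=21>B[j]=20 take 20, j++
i=1 j=3: A[i]=21<=B[j]=22 take 21, i++
i=2 j=3: A[i]=26>B[j]=22 take 22, j++
i=2 j=4: A[i]=26<=B[j]=39 take 26, i++
i=3 j=4: A[i]=32<=B[j]=39 take 32, i++

i=4, j=4, merged so far=[0, 9, 10, 20, 21, 22, 26, 32]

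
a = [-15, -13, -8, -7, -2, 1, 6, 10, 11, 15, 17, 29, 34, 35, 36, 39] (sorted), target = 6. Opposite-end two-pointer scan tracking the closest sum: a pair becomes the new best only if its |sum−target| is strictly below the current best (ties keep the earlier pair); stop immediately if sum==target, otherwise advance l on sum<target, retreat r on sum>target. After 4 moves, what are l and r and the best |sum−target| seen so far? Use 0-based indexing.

l=0, r=11, best |Δ|=13

[0,15] -15+39=24 d=18 * → r--
[0,14] -15+36=21 d=15 * → r--
[0,13] -15+35=20 d=14 * → r--
[0,12] -15+34=19 d=13 * → r--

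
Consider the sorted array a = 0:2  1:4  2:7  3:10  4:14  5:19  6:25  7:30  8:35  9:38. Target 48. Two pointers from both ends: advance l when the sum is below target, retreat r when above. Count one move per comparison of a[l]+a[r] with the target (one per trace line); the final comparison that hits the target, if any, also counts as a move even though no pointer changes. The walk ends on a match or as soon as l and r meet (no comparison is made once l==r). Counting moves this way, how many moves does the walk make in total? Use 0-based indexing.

l=0 r=9: 2+38=40 <48, l++
l=1 r=9: 4+38=42 <48, l++
l=2 r=9: 7+38=45 <48, l++
l=3 r=9: 10+38=48, found

4 moves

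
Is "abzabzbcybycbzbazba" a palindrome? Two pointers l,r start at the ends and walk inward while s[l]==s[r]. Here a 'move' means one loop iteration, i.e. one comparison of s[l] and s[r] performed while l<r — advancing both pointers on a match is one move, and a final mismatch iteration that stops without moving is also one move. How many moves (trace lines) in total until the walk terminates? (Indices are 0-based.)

9 moves

l=0 r=18: 'a'=='a', l++,r--
l=1 r=17: 'b'=='b', l++,r--
l=2 r=16: 'z'=='z', l++,r--
l=3 r=15: 'a'=='a', l++,r--
l=4 r=14: 'b'=='b', l++,r--
l=5 r=13: 'z'=='z', l++,r--
l=6 r=12: 'b'=='b', l++,r--
l=7 r=11: 'c'=='c', l++,r--
l=8 r=10: 'y'=='y', l++,r--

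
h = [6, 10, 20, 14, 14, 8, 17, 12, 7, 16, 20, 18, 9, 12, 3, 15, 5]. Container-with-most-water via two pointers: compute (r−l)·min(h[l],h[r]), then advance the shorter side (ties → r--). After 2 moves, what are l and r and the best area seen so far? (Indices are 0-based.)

l=1, r=15, best area=90

[0,16] min(6,5)*16=80 best=80 * → r--
[0,15] min(6,15)*15=90 best=90 * → l++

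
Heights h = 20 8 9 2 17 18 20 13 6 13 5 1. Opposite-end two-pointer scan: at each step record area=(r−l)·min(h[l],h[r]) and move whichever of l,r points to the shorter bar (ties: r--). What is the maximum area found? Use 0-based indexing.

l=0 r=11: min(20,1)*11=11 best=11 *, r--
l=0 r=10: min(20,5)*10=50 best=50 *, r--
l=0 r=9: min(20,13)*9=117 best=117 *, r--
l=0 r=8: min(20,6)*8=48 best=117, r--
l=0 r=7: min(20,13)*7=91 best=117, r--
l=0 r=6: min(20,20)*6=120 best=120 *, r--
l=0 r=5: min(20,18)*5=90 best=120, r--
l=0 r=4: min(20,17)*4=68 best=120, r--
l=0 r=3: min(20,2)*3=6 best=120, r--
l=0 r=2: min(20,9)*2=18 best=120, r--
l=0 r=1: min(20,8)*1=8 best=120, r--

max area = 120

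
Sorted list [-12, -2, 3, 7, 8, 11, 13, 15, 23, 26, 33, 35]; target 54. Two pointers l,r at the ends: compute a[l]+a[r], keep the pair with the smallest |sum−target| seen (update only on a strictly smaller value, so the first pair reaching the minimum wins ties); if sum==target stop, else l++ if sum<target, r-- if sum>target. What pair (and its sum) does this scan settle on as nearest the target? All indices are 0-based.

l=0 r=11: -12+35=23 d=31 *, l++
l=1 r=11: -2+35=33 d=21 *, l++
l=2 r=11: 3+35=38 d=16 *, l++
l=3 r=11: 7+35=42 d=12 *, l++
l=4 r=11: 8+35=43 d=11 *, l++
l=5 r=11: 11+35=46 d=8 *, l++
l=6 r=11: 13+35=48 d=6 *, l++
l=7 r=11: 15+35=50 d=4 *, l++
l=8 r=11: 23+35=58 d=4, r--
l=8 r=10: 23+33=56 d=2 *, r--
l=8 r=9: 23+26=49 d=5, l++

pair (23, 33) with sum 56 (|Δ|=2)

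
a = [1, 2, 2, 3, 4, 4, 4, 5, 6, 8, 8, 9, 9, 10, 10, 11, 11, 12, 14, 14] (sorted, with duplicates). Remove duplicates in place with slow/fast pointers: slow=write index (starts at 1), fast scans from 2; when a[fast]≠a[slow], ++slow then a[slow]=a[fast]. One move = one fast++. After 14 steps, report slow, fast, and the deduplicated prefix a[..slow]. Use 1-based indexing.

slow=9, fast=16, prefix=[1, 2, 3, 4, 5, 6, 8, 9, 10]

slow=1 fast=2: a[fast]=2≠a[slow]=1 write a[2]=2, slow++,fast++
slow=2 fast=3: a[fast]=2=a[slow] dup, fast++
slow=2 fast=4: a[fast]=3≠a[slow]=2 write a[3]=3, slow++,fast++
slow=3 fast=5: a[fast]=4≠a[slow]=3 write a[4]=4, slow++,fast++
slow=4 fast=6: a[fast]=4=a[slow] dup, fast++
slow=4 fast=7: a[fast]=4=a[slow] dup, fast++
slow=4 fast=8: a[fast]=5≠a[slow]=4 write a[5]=5, slow++,fast++
slow=5 fast=9: a[fast]=6≠a[slow]=5 write a[6]=6, slow++,fast++
slow=6 fast=10: a[fast]=8≠a[slow]=6 write a[7]=8, slow++,fast++
slow=7 fast=11: a[fast]=8=a[slow] dup, fast++
slow=7 fast=12: a[fast]=9≠a[slow]=8 write a[8]=9, slow++,fast++
slow=8 fast=13: a[fast]=9=a[slow] dup, fast++
slow=8 fast=14: a[fast]=10≠a[slow]=9 write a[9]=10, slow++,fast++
slow=9 fast=15: a[fast]=10=a[slow] dup, fast++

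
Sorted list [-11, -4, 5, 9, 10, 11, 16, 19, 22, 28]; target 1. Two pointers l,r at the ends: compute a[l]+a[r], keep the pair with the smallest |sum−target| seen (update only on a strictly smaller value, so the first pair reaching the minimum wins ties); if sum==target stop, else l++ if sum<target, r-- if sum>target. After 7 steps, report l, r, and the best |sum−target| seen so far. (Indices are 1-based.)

l=1 r=10: -11+28=17 d=16 *, r--
l=1 r=9: -11+22=11 d=10 *, r--
l=1 r=8: -11+19=8 d=7 *, r--
l=1 r=7: -11+16=5 d=4 *, r--
l=1 r=6: -11+11=0 d=1 *, l++
l=2 r=6: -4+11=7 d=6, r--
l=2 r=5: -4+10=6 d=5, r--

l=2, r=4, best |Δ|=1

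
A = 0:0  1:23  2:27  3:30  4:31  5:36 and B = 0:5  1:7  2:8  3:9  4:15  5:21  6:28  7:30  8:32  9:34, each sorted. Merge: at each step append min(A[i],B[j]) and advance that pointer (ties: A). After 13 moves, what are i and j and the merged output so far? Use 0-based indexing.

i=0 j=0: A[i]=0<=B[j]=5 take 0, i++
i=1 j=0: A[i]=23>B[j]=5 take 5, j++
i=1 j=1: A[i]=23>B[j]=7 take 7, j++
i=1 j=2: A[i]=23>B[j]=8 take 8, j++
i=1 j=3: A[i]=23>B[j]=9 take 9, j++
i=1 j=4: A[i]=23>B[j]=15 take 15, j++
i=1 j=5: A[i]=23>B[j]=21 take 21, j++
i=1 j=6: A[i]=23<=B[j]=28 take 23, i++
i=2 j=6: A[i]=27<=B[j]=28 take 27, i++
i=3 j=6: A[i]=30>B[j]=28 take 28, j++
i=3 j=7: A[i]=30<=B[j]=30 take 30, i++
i=4 j=7: A[i]=31>B[j]=30 take 30, j++
i=4 j=8: A[i]=31<=B[j]=32 take 31, i++

i=5, j=8, merged so far=[0, 5, 7, 8, 9, 15, 21, 23, 27, 28, 30, 30, 31]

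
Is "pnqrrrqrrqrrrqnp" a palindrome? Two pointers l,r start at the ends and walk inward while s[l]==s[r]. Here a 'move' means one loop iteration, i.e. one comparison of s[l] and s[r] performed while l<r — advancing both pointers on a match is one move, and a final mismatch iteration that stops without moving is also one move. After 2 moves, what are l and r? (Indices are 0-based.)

l=2, r=13

[0,15] 'p'=='p' → l++,r--
[1,14] 'n'=='n' → l++,r--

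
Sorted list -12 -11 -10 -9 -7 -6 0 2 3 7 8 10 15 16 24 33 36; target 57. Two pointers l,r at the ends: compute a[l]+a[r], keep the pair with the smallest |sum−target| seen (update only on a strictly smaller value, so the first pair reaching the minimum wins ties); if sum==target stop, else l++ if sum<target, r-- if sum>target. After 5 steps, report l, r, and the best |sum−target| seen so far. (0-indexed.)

l=5, r=16, best |Δ|=28

l=0 r=16: -12+36=24 d=33 *, l++
l=1 r=16: -11+36=25 d=32 *, l++
l=2 r=16: -10+36=26 d=31 *, l++
l=3 r=16: -9+36=27 d=30 *, l++
l=4 r=16: -7+36=29 d=28 *, l++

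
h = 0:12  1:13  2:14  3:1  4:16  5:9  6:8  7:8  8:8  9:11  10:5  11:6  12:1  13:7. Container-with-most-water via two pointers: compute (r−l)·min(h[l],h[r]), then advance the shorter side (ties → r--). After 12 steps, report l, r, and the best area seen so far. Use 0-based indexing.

l=3, r=4, best area=99

[0,13] min(12,7)*13=91 best=91 * → r--
[0,12] min(12,1)*12=12 best=91 → r--
[0,11] min(12,6)*11=66 best=91 → r--
[0,10] min(12,5)*10=50 best=91 → r--
[0,9] min(12,11)*9=99 best=99 * → r--
[0,8] min(12,8)*8=64 best=99 → r--
[0,7] min(12,8)*7=56 best=99 → r--
[0,6] min(12,8)*6=48 best=99 → r--
[0,5] min(12,9)*5=45 best=99 → r--
[0,4] min(12,16)*4=48 best=99 → l++
[1,4] min(13,16)*3=39 best=99 → l++
[2,4] min(14,16)*2=28 best=99 → l++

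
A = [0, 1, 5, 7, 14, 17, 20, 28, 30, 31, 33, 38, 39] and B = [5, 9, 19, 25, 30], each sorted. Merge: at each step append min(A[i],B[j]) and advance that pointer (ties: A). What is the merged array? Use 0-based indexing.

i=0 j=0: A[i]=0<=B[j]=5 take 0, i++
i=1 j=0: A[i]=1<=B[j]=5 take 1, i++
i=2 j=0: A[i]=5<=B[j]=5 take 5, i++
i=3 j=0: A[i]=7>B[j]=5 take 5, j++
i=3 j=1: A[i]=7<=B[j]=9 take 7, i++
i=4 j=1: A[i]=14>B[j]=9 take 9, j++
i=4 j=2: A[i]=14<=B[j]=19 take 14, i++
i=5 j=2: A[i]=17<=B[j]=19 take 17, i++
i=6 j=2: A[i]=20>B[j]=19 take 19, j++
i=6 j=3: A[i]=20<=B[j]=25 take 20, i++
i=7 j=3: A[i]=28>B[j]=25 take 25, j++
i=7 j=4: A[i]=28<=B[j]=30 take 28, i++
i=8 j=4: A[i]=30<=B[j]=30 take 30, i++
i=9 j=4: A[i]=31>B[j]=30 take 30, j++
i=9 j=5: B done, take A[i]=31, i++
i=10 j=5: B done, take A[i]=33, i++
i=11 j=5: B done, take A[i]=38, i++
i=12 j=5: B done, take A[i]=39, i++

[0, 1, 5, 5, 7, 9, 14, 17, 19, 20, 25, 28, 30, 30, 31, 33, 38, 39]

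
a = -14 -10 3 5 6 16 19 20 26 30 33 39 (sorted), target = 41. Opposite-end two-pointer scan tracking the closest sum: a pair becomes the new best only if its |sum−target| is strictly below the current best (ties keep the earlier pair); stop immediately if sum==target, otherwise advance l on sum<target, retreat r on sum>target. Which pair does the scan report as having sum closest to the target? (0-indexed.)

l=0 r=11: -14+39=25 d=16 *, l++
l=1 r=11: -10+39=29 d=12 *, l++
l=2 r=11: 3+39=42 d=1 *, r--
l=2 r=10: 3+33=36 d=5, l++
l=3 r=10: 5+33=38 d=3, l++
l=4 r=10: 6+33=39 d=2, l++
l=5 r=10: 16+33=49 d=8, r--
l=5 r=9: 16+30=46 d=5, r--
l=5 r=8: 16+26=42 d=1, r--
l=5 r=7: 16+20=36 d=5, l++
l=6 r=7: 19+20=39 d=2, l++

pair (3, 39) with sum 42 (|Δ|=1)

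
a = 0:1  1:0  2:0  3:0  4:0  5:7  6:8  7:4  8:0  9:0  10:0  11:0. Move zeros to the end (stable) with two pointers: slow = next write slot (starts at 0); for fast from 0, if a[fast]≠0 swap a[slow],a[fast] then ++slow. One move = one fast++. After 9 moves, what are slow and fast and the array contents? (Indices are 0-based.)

slow=4, fast=9, a=[1, 7, 8, 4, 0, 0, 0, 0, 0, 0, 0, 0]

slow=0 fast=0: a[fast]=1≠0 swap→a[0]=1, slow++,fast++
slow=1 fast=1: a[fast]=0, fast++
slow=1 fast=2: a[fast]=0, fast++
slow=1 fast=3: a[fast]=0, fast++
slow=1 fast=4: a[fast]=0, fast++
slow=1 fast=5: a[fast]=7≠0 swap→a[1]=7, slow++,fast++
slow=2 fast=6: a[fast]=8≠0 swap→a[2]=8, slow++,fast++
slow=3 fast=7: a[fast]=4≠0 swap→a[3]=4, slow++,fast++
slow=4 fast=8: a[fast]=0, fast++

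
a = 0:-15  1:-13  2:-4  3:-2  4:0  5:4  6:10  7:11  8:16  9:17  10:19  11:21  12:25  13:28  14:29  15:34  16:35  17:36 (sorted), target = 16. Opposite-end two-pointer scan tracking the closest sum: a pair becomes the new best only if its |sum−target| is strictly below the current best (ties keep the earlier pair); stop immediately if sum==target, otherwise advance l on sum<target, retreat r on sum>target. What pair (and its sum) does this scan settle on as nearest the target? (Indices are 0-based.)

[0,17] -15+36=21 d=5 * → r--
[0,16] -15+35=20 d=4 * → r--
[0,15] -15+34=19 d=3 * → r--
[0,14] -15+29=14 d=2 * → l++
[1,14] -13+29=16 d=0 * → stop

pair (-13, 29) with sum 16 (|Δ|=0)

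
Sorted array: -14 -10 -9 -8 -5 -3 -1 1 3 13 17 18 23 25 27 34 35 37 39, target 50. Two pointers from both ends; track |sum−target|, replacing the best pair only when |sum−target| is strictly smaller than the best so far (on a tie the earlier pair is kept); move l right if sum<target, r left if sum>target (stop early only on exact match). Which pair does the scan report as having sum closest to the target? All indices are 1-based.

pair (13, 37) with sum 50 (|Δ|=0)

[1,19] -14+39=25 d=25 * → l++
[2,19] -10+39=29 d=21 * → l++
[3,19] -9+39=30 d=20 * → l++
[4,19] -8+39=31 d=19 * → l++
[5,19] -5+39=34 d=16 * → l++
[6,19] -3+39=36 d=14 * → l++
[7,19] -1+39=38 d=12 * → l++
[8,19] 1+39=40 d=10 * → l++
[9,19] 3+39=42 d=8 * → l++
[10,19] 13+39=52 d=2 * → r--
[10,18] 13+37=50 d=0 * → stop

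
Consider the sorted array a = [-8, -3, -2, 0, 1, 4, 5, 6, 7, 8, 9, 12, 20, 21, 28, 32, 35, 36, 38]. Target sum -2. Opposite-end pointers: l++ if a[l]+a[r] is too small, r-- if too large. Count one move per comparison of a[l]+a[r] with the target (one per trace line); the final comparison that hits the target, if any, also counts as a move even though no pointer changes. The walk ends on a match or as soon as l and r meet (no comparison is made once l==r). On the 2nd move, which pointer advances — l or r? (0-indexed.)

r

[0,18] -8+38=30 >-2 → r--
[0,17] -8+36=28 >-2 → r--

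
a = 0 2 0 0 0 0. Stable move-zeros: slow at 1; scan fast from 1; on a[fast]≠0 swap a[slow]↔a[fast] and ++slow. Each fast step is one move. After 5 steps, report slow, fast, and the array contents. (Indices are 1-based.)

slow=1 fast=1: a[fast]=0, fast++
slow=1 fast=2: a[fast]=2≠0 swap→a[1]=2, slow++,fast++
slow=2 fast=3: a[fast]=0, fast++
slow=2 fast=4: a[fast]=0, fast++
slow=2 fast=5: a[fast]=0, fast++

slow=2, fast=6, a=[2, 0, 0, 0, 0, 0]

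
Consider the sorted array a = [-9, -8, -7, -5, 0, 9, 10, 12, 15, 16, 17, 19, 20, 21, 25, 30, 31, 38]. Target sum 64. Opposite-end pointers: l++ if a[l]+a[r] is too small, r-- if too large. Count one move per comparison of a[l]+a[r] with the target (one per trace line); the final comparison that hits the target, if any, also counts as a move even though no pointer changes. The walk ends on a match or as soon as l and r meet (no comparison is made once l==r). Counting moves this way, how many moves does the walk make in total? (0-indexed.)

17 moves

l=0 r=17: -9+38=29 <64, l++
l=1 r=17: -8+38=30 <64, l++
l=2 r=17: -7+38=31 <64, l++
l=3 r=17: -5+38=33 <64, l++
l=4 r=17: 0+38=38 <64, l++
l=5 r=17: 9+38=47 <64, l++
l=6 r=17: 10+38=48 <64, l++
l=7 r=17: 12+38=50 <64, l++
l=8 r=17: 15+38=53 <64, l++
l=9 r=17: 16+38=54 <64, l++
l=10 r=17: 17+38=55 <64, l++
l=11 r=17: 19+38=57 <64, l++
l=12 r=17: 20+38=58 <64, l++
l=13 r=17: 21+38=59 <64, l++
l=14 r=17: 25+38=63 <64, l++
l=15 r=17: 30+38=68 >64, r--
l=15 r=16: 30+31=61 <64, l++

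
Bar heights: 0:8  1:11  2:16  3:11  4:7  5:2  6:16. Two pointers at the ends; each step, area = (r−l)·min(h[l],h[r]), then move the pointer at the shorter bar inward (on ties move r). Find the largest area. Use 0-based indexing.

[0,6] min(8,16)*6=48 best=48 * → l++
[1,6] min(11,16)*5=55 best=55 * → l++
[2,6] min(16,16)*4=64 best=64 * → r--
[2,5] min(16,2)*3=6 best=64 → r--
[2,4] min(16,7)*2=14 best=64 → r--
[2,3] min(16,11)*1=11 best=64 → r--

max area = 64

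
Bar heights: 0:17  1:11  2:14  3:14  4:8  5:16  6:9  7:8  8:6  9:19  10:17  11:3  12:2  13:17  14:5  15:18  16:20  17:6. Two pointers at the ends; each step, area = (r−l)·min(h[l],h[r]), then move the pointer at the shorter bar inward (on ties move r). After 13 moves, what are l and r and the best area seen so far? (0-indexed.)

l=0 r=17: min(17,6)*17=102 best=102 *, r--
l=0 r=16: min(17,20)*16=272 best=272 *, l++
l=1 r=16: min(11,20)*15=165 best=272, l++
l=2 r=16: min(14,20)*14=196 best=272, l++
l=3 r=16: min(14,20)*13=182 best=272, l++
l=4 r=16: min(8,20)*12=96 best=272, l++
l=5 r=16: min(16,20)*11=176 best=272, l++
l=6 r=16: min(9,20)*10=90 best=272, l++
l=7 r=16: min(8,20)*9=72 best=272, l++
l=8 r=16: min(6,20)*8=48 best=272, l++
l=9 r=16: min(19,20)*7=133 best=272, l++
l=10 r=16: min(17,20)*6=102 best=272, l++
l=11 r=16: min(3,20)*5=15 best=272, l++

l=12, r=16, best area=272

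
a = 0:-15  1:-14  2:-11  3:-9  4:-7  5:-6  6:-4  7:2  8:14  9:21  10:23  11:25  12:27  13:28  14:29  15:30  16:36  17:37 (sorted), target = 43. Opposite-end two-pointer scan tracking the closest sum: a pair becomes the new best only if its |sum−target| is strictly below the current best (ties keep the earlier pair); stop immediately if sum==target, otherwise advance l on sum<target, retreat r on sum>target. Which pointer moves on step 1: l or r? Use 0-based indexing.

[0,17] -15+37=22 d=21 * → l++

l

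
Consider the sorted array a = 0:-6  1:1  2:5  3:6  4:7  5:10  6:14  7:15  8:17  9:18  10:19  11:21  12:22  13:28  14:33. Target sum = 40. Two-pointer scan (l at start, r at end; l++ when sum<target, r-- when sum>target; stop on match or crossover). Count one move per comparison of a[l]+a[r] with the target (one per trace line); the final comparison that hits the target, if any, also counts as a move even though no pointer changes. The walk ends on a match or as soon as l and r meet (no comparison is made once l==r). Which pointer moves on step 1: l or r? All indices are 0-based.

l

l=0 r=14: -6+33=27 <40, l++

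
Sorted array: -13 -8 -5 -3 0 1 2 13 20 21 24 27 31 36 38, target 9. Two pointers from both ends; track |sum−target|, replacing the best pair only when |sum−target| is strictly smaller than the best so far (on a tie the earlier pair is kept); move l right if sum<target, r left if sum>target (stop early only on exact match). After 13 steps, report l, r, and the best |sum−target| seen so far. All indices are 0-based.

l=0 r=14: -13+38=25 d=16 *, r--
l=0 r=13: -13+36=23 d=14 *, r--
l=0 r=12: -13+31=18 d=9 *, r--
l=0 r=11: -13+27=14 d=5 *, r--
l=0 r=10: -13+24=11 d=2 *, r--
l=0 r=9: -13+21=8 d=1 *, l++
l=1 r=9: -8+21=13 d=4, r--
l=1 r=8: -8+20=12 d=3, r--
l=1 r=7: -8+13=5 d=4, l++
l=2 r=7: -5+13=8 d=1, l++
l=3 r=7: -3+13=10 d=1, r--
l=3 r=6: -3+2=-1 d=10, l++
l=4 r=6: 0+2=2 d=7, l++

l=5, r=6, best |Δ|=1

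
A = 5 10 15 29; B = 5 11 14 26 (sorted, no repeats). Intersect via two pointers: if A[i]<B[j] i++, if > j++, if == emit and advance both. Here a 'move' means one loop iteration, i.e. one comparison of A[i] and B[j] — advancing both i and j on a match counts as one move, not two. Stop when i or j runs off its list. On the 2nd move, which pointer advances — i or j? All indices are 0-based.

i

[i=0,j=0] 5==5 emit → i++,j++
[i=1,j=1] 10<11 → i++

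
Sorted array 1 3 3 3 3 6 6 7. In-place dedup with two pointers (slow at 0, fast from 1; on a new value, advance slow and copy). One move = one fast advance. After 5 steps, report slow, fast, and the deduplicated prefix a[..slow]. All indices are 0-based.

(s=0,f=1) a[fast]=3≠a[slow]=1 write a[1]=3 → slow++,fast++
(s=1,f=2) a[fast]=3=a[slow] dup → fast++
(s=1,f=3) a[fast]=3=a[slow] dup → fast++
(s=1,f=4) a[fast]=3=a[slow] dup → fast++
(s=1,f=5) a[fast]=6≠a[slow]=3 write a[2]=6 → slow++,fast++

slow=2, fast=6, prefix=[1, 3, 6]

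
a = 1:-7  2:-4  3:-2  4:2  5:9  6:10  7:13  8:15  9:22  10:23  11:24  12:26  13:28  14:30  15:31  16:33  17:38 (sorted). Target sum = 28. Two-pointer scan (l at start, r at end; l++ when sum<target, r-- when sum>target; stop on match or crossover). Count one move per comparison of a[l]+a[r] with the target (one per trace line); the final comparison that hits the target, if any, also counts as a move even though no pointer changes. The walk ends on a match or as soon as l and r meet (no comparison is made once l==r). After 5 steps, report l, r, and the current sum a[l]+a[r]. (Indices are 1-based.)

[1,17] -7+38=31 >28 → r--
[1,16] -7+33=26 <28 → l++
[2,16] -4+33=29 >28 → r--
[2,15] -4+31=27 <28 → l++
[3,15] -2+31=29 >28 → r--

l=3, r=14, sum=28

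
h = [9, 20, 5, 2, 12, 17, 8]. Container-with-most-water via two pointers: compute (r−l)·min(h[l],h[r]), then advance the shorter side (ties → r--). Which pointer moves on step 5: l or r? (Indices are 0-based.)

r

l=0 r=6: min(9,8)*6=48 best=48 *, r--
l=0 r=5: min(9,17)*5=45 best=48, l++
l=1 r=5: min(20,17)*4=68 best=68 *, r--
l=1 r=4: min(20,12)*3=36 best=68, r--
l=1 r=3: min(20,2)*2=4 best=68, r--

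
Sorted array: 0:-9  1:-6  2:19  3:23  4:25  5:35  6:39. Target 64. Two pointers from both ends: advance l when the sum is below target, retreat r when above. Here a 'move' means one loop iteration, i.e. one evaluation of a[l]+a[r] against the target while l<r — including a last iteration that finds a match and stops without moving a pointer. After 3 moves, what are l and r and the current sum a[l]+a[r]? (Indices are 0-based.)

[0,6] -9+39=30 <64 → l++
[1,6] -6+39=33 <64 → l++
[2,6] 19+39=58 <64 → l++

l=3, r=6, sum=62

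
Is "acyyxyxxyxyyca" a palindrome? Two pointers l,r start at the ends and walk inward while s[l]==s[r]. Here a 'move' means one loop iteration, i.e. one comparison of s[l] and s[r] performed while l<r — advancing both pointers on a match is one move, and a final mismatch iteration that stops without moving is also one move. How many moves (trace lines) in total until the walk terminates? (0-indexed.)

l=0 r=13: 'a'=='a', l++,r--
l=1 r=12: 'c'=='c', l++,r--
l=2 r=11: 'y'=='y', l++,r--
l=3 r=10: 'y'=='y', l++,r--
l=4 r=9: 'x'=='x', l++,r--
l=5 r=8: 'y'=='y', l++,r--
l=6 r=7: 'x'=='x', l++,r--

7 moves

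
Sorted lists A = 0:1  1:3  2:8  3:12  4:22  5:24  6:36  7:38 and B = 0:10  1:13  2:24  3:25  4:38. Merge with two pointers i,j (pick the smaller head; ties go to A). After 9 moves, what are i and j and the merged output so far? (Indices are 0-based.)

[i=0,j=0] A[i]=1<=B[j]=10 take 1 → i++
[i=1,j=0] A[i]=3<=B[j]=10 take 3 → i++
[i=2,j=0] A[i]=8<=B[j]=10 take 8 → i++
[i=3,j=0] A[i]=12>B[j]=10 take 10 → j++
[i=3,j=1] A[i]=12<=B[j]=13 take 12 → i++
[i=4,j=1] A[i]=22>B[j]=13 take 13 → j++
[i=4,j=2] A[i]=22<=B[j]=24 take 22 → i++
[i=5,j=2] A[i]=24<=B[j]=24 take 24 → i++
[i=6,j=2] A[i]=36>B[j]=24 take 24 → j++

i=6, j=3, merged so far=[1, 3, 8, 10, 12, 13, 22, 24, 24]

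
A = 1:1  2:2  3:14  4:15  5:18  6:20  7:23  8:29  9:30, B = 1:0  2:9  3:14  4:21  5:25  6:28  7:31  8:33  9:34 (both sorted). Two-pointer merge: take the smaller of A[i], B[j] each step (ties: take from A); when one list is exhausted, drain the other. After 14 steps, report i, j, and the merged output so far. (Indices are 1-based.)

i=9, j=7, merged so far=[0, 1, 2, 9, 14, 14, 15, 18, 20, 21, 23, 25, 28, 29]

i=1 j=1: A[i]=1>B[j]=0 take 0, j++
i=1 j=2: A[i]=1<=B[j]=9 take 1, i++
i=2 j=2: A[i]=2<=B[j]=9 take 2, i++
i=3 j=2: A[i]=14>B[j]=9 take 9, j++
i=3 j=3: A[i]=14<=B[j]=14 take 14, i++
i=4 j=3: A[i]=15>B[j]=14 take 14, j++
i=4 j=4: A[i]=15<=B[j]=21 take 15, i++
i=5 j=4: A[i]=18<=B[j]=21 take 18, i++
i=6 j=4: A[i]=20<=B[j]=21 take 20, i++
i=7 j=4: A[i]=23>B[j]=21 take 21, j++
i=7 j=5: A[i]=23<=B[j]=25 take 23, i++
i=8 j=5: A[i]=29>B[j]=25 take 25, j++
i=8 j=6: A[i]=29>B[j]=28 take 28, j++
i=8 j=7: A[i]=29<=B[j]=31 take 29, i++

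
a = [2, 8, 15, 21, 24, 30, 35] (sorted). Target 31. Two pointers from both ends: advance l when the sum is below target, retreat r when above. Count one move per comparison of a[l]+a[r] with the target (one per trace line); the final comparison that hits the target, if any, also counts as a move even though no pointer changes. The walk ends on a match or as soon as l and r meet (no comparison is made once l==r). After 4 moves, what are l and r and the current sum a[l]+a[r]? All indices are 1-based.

l=2, r=4, sum=29

l=1 r=7: 2+35=37 >31, r--
l=1 r=6: 2+30=32 >31, r--
l=1 r=5: 2+24=26 <31, l++
l=2 r=5: 8+24=32 >31, r--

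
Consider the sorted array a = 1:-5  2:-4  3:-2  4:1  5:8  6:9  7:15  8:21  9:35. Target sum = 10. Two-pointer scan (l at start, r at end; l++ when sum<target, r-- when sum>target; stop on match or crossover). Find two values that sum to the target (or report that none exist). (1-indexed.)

(-5, 15)

[1,9] -5+35=30 >10 → r--
[1,8] -5+21=16 >10 → r--
[1,7] -5+15=10 → found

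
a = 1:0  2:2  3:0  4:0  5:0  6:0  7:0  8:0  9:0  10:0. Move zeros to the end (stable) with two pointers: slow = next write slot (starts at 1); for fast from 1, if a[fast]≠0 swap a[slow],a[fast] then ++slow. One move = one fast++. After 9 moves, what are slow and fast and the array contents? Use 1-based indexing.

(s=1,f=1) a[fast]=0 → fast++
(s=1,f=2) a[fast]=2≠0 swap→a[1]=2 → slow++,fast++
(s=2,f=3) a[fast]=0 → fast++
(s=2,f=4) a[fast]=0 → fast++
(s=2,f=5) a[fast]=0 → fast++
(s=2,f=6) a[fast]=0 → fast++
(s=2,f=7) a[fast]=0 → fast++
(s=2,f=8) a[fast]=0 → fast++
(s=2,f=9) a[fast]=0 → fast++

slow=2, fast=10, a=[2, 0, 0, 0, 0, 0, 0, 0, 0, 0]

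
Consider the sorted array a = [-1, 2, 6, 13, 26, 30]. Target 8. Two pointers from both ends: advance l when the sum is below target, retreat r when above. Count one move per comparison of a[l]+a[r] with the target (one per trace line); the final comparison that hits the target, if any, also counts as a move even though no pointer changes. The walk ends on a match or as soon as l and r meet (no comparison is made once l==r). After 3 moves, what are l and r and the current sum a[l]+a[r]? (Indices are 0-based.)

l=0 r=5: -1+30=29 >8, r--
l=0 r=4: -1+26=25 >8, r--
l=0 r=3: -1+13=12 >8, r--

l=0, r=2, sum=5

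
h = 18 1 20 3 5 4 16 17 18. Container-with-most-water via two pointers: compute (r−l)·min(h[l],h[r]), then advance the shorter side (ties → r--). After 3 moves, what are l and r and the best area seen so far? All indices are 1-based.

l=1, r=6, best area=144

l=1 r=9: min(18,18)*8=144 best=144 *, r--
l=1 r=8: min(18,17)*7=119 best=144, r--
l=1 r=7: min(18,16)*6=96 best=144, r--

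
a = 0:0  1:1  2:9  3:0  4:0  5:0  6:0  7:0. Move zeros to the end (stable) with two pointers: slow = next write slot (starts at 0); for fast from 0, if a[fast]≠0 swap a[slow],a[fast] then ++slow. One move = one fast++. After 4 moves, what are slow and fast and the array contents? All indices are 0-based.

slow=2, fast=4, a=[1, 9, 0, 0, 0, 0, 0, 0]

slow=0 fast=0: a[fast]=0, fast++
slow=0 fast=1: a[fast]=1≠0 swap→a[0]=1, slow++,fast++
slow=1 fast=2: a[fast]=9≠0 swap→a[1]=9, slow++,fast++
slow=2 fast=3: a[fast]=0, fast++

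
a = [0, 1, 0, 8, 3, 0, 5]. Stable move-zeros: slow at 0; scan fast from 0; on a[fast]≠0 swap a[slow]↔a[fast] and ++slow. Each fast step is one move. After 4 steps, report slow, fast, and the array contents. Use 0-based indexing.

(s=0,f=0) a[fast]=0 → fast++
(s=0,f=1) a[fast]=1≠0 swap→a[0]=1 → slow++,fast++
(s=1,f=2) a[fast]=0 → fast++
(s=1,f=3) a[fast]=8≠0 swap→a[1]=8 → slow++,fast++

slow=2, fast=4, a=[1, 8, 0, 0, 3, 0, 5]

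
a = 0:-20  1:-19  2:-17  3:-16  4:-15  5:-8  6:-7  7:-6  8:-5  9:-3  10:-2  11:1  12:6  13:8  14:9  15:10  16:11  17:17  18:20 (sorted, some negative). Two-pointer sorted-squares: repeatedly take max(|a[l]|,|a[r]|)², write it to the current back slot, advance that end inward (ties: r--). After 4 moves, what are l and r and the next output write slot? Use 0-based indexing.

l=0 r=18: |-20|<=|20| out[18]=400, r--
l=0 r=17: |-20|>|17| out[17]=400, l++
l=1 r=17: |-19|>|17| out[16]=361, l++
l=2 r=17: |-17|<=|17| out[15]=289, r--

l=2, r=16, next write slot=14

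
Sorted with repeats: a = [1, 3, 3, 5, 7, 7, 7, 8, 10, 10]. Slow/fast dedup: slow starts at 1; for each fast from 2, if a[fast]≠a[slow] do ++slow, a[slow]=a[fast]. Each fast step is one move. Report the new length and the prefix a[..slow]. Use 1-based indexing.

length 6; prefix = [1, 3, 5, 7, 8, 10]

(s=1,f=2) a[fast]=3≠a[slow]=1 write a[2]=3 → slow++,fast++
(s=2,f=3) a[fast]=3=a[slow] dup → fast++
(s=2,f=4) a[fast]=5≠a[slow]=3 write a[3]=5 → slow++,fast++
(s=3,f=5) a[fast]=7≠a[slow]=5 write a[4]=7 → slow++,fast++
(s=4,f=6) a[fast]=7=a[slow] dup → fast++
(s=4,f=7) a[fast]=7=a[slow] dup → fast++
(s=4,f=8) a[fast]=8≠a[slow]=7 write a[5]=8 → slow++,fast++
(s=5,f=9) a[fast]=10≠a[slow]=8 write a[6]=10 → slow++,fast++
(s=6,f=10) a[fast]=10=a[slow] dup → fast++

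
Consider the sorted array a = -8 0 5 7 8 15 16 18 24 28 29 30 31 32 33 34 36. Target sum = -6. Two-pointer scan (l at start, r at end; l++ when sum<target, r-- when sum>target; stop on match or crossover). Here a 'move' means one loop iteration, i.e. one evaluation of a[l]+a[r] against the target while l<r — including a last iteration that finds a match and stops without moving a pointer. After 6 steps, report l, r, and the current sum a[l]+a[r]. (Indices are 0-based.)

[0,16] -8+36=28 >-6 → r--
[0,15] -8+34=26 >-6 → r--
[0,14] -8+33=25 >-6 → r--
[0,13] -8+32=24 >-6 → r--
[0,12] -8+31=23 >-6 → r--
[0,11] -8+30=22 >-6 → r--

l=0, r=10, sum=21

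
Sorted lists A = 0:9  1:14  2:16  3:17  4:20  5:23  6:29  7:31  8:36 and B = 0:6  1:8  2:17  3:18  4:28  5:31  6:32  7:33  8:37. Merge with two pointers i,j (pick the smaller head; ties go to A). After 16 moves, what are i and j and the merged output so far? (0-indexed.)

i=8, j=8, merged so far=[6, 8, 9, 14, 16, 17, 17, 18, 20, 23, 28, 29, 31, 31, 32, 33]

i=0 j=0: A[i]=9>B[j]=6 take 6, j++
i=0 j=1: A[i]=9>B[j]=8 take 8, j++
i=0 j=2: A[i]=9<=B[j]=17 take 9, i++
i=1 j=2: A[i]=14<=B[j]=17 take 14, i++
i=2 j=2: A[i]=16<=B[j]=17 take 16, i++
i=3 j=2: A[i]=17<=B[j]=17 take 17, i++
i=4 j=2: A[i]=20>B[j]=17 take 17, j++
i=4 j=3: A[i]=20>B[j]=18 take 18, j++
i=4 j=4: A[i]=20<=B[j]=28 take 20, i++
i=5 j=4: A[i]=23<=B[j]=28 take 23, i++
i=6 j=4: A[i]=29>B[j]=28 take 28, j++
i=6 j=5: A[i]=29<=B[j]=31 take 29, i++
i=7 j=5: A[i]=31<=B[j]=31 take 31, i++
i=8 j=5: A[i]=36>B[j]=31 take 31, j++
i=8 j=6: A[i]=36>B[j]=32 take 32, j++
i=8 j=7: A[i]=36>B[j]=33 take 33, j++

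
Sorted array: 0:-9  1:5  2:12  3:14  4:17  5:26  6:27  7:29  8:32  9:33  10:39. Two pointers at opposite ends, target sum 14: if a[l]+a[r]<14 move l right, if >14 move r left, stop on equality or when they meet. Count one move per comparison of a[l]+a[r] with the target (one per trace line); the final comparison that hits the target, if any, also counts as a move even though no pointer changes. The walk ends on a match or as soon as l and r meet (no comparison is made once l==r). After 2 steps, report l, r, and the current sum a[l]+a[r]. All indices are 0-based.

l=0 r=10: -9+39=30 >14, r--
l=0 r=9: -9+33=24 >14, r--

l=0, r=8, sum=23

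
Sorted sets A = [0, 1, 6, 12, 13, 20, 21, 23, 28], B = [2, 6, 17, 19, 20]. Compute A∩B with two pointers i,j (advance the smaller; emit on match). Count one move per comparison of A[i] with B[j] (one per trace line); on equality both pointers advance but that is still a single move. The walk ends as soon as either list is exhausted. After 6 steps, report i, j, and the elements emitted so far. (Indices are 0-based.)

i=5, j=2, emitted=[6]

[i=0,j=0] 0<2 → i++
[i=1,j=0] 1<2 → i++
[i=2,j=0] 6>2 → j++
[i=2,j=1] 6==6 emit → i++,j++
[i=3,j=2] 12<17 → i++
[i=4,j=2] 13<17 → i++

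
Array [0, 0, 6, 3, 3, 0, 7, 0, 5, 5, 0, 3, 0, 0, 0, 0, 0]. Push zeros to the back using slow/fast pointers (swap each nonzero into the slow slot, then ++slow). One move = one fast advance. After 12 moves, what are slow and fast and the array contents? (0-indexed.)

slow=7, fast=12, a=[6, 3, 3, 7, 5, 5, 3, 0, 0, 0, 0, 0, 0, 0, 0, 0, 0]

slow=0 fast=0: a[fast]=0, fast++
slow=0 fast=1: a[fast]=0, fast++
slow=0 fast=2: a[fast]=6≠0 swap→a[0]=6, slow++,fast++
slow=1 fast=3: a[fast]=3≠0 swap→a[1]=3, slow++,fast++
slow=2 fast=4: a[fast]=3≠0 swap→a[2]=3, slow++,fast++
slow=3 fast=5: a[fast]=0, fast++
slow=3 fast=6: a[fast]=7≠0 swap→a[3]=7, slow++,fast++
slow=4 fast=7: a[fast]=0, fast++
slow=4 fast=8: a[fast]=5≠0 swap→a[4]=5, slow++,fast++
slow=5 fast=9: a[fast]=5≠0 swap→a[5]=5, slow++,fast++
slow=6 fast=10: a[fast]=0, fast++
slow=6 fast=11: a[fast]=3≠0 swap→a[6]=3, slow++,fast++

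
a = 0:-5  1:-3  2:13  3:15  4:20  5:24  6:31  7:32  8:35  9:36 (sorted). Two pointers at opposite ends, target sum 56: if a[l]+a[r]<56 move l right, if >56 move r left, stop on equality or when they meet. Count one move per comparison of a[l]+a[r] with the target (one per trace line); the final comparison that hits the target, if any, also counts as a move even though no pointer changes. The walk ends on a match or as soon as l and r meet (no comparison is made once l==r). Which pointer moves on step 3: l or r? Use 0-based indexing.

l

l=0 r=9: -5+36=31 <56, l++
l=1 r=9: -3+36=33 <56, l++
l=2 r=9: 13+36=49 <56, l++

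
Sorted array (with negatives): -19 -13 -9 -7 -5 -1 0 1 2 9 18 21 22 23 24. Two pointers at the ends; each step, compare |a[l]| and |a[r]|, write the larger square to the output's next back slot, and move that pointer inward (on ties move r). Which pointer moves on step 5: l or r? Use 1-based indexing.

l

[1,15] |-19|<=|24| out[15]=576 → r--
[1,14] |-19|<=|23| out[14]=529 → r--
[1,13] |-19|<=|22| out[13]=484 → r--
[1,12] |-19|<=|21| out[12]=441 → r--
[1,11] |-19|>|18| out[11]=361 → l++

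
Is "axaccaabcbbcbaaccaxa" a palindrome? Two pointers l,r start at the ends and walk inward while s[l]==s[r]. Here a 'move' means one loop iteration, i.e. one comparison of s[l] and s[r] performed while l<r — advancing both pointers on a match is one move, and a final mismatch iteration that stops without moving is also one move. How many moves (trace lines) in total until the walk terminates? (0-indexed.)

[0,19] 'a'=='a' → l++,r--
[1,18] 'x'=='x' → l++,r--
[2,17] 'a'=='a' → l++,r--
[3,16] 'c'=='c' → l++,r--
[4,15] 'c'=='c' → l++,r--
[5,14] 'a'=='a' → l++,r--
[6,13] 'a'=='a' → l++,r--
[7,12] 'b'=='b' → l++,r--
[8,11] 'c'=='c' → l++,r--
[9,10] 'b'=='b' → l++,r--

10 moves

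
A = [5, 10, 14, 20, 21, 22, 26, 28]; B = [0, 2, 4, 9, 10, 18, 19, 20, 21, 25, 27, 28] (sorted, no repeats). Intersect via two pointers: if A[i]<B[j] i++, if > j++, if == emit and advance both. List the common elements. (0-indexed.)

intersection = [10, 20, 21, 28]

[i=0,j=0] 5>0 → j++
[i=0,j=1] 5>2 → j++
[i=0,j=2] 5>4 → j++
[i=0,j=3] 5<9 → i++
[i=1,j=3] 10>9 → j++
[i=1,j=4] 10==10 emit → i++,j++
[i=2,j=5] 14<18 → i++
[i=3,j=5] 20>18 → j++
[i=3,j=6] 20>19 → j++
[i=3,j=7] 20==20 emit → i++,j++
[i=4,j=8] 21==21 emit → i++,j++
[i=5,j=9] 22<25 → i++
[i=6,j=9] 26>25 → j++
[i=6,j=10] 26<27 → i++
[i=7,j=10] 28>27 → j++
[i=7,j=11] 28==28 emit → i++,j++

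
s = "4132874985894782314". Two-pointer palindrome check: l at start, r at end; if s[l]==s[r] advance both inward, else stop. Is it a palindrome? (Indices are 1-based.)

[1,19] '4'=='4' → l++,r--
[2,18] '1'=='1' → l++,r--
[3,17] '3'=='3' → l++,r--
[4,16] '2'=='2' → l++,r--
[5,15] '8'=='8' → l++,r--
[6,14] '7'=='7' → l++,r--
[7,13] '4'=='4' → l++,r--
[8,12] '9'=='9' → l++,r--
[9,11] '8'=='8' → l++,r--

palindrome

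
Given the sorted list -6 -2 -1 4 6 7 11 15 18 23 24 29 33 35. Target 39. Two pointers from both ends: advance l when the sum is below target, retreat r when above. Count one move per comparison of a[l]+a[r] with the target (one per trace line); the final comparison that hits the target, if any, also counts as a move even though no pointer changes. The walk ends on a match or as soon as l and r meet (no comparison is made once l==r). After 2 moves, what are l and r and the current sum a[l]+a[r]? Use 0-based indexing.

[0,13] -6+35=29 <39 → l++
[1,13] -2+35=33 <39 → l++

l=2, r=13, sum=34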